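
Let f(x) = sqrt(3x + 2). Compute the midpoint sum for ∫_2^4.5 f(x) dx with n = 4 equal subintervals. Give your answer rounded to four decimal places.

Δx = (4.5 − 2)/4 = 0.625.
Midpoints: 2.3125, 2.9375, 3.5625, 4.1875.
f(2.3125) ≈ 2.9896, f(2.9375) ≈ 3.2882, f(3.5625) ≈ 3.5620, f(4.1875) ≈ 3.8161.
Sum = Δx · [f(2.3125) + f(2.9375) + f(3.5625) + f(4.1875)].
Sum ≈ 8.5349.

8.5349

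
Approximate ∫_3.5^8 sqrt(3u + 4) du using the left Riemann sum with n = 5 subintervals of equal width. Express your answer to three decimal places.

Δu = (8 − 3.5)/5 = 0.9.
Left endpoints: 3.5, 4.4, 5.3, 6.2, 7.1.
f(3.5) ≈ 3.808, f(4.4) ≈ 4.147, f(5.3) ≈ 4.461, f(6.2) ≈ 4.754, f(7.1) ≈ 5.030.
Sum = Δu · [f(3.5) + f(4.4) + f(5.3) + f(6.2) + f(7.1)].
Sum ≈ 19.980.

19.980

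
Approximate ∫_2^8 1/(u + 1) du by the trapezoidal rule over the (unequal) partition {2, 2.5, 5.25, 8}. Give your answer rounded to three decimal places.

Subinterval widths: 0.5, 2.75, 2.75.
f(2) = 1/3, f(2.5) = 2/7, f(5.25) = 0.16, f(8) = 1/9.
On each subinterval the trapezoid contributes (Δu_i/2)·[f(u_{i-1}) + f(u_i)].
Sum ≈ 1.140.

1.140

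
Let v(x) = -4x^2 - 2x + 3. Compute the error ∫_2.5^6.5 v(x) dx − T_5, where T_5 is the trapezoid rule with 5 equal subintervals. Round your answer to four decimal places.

Exact integral: ∫_2.5^6.5 v(x) dx ≈ -369.333333.
T_5 = -371.04.
Error ≈ -369.333333 − (-371.04) ≈ 1.7067.

1.7067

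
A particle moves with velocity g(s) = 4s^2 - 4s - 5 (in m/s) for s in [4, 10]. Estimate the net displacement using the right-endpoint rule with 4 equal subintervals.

1293

Δs = (10 − 4)/4 = 1.5.
Right endpoints: 5.5, 7, 8.5, 10.
g(5.5) = 94, g(7) = 163, g(8.5) = 250, g(10) = 355.
Sum = Δs · [g(5.5) + g(7) + g(8.5) + g(10)].
Sum = 1293.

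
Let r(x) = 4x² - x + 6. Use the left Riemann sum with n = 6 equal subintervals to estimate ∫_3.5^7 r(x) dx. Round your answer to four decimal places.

Δx = (7 − 3.5)/6 = 7/12.
Left endpoints: 3.5, 49/12, 14/3, 5.25, 35/6, 77/12.
r(3.5) = 51.5, r(49/12) = 1235/18, r(14/3) = 796/9, r(5.25) = 111, r(35/6) = 2453/18, r(77/12) = 2957/18.
Sum = Δx · [r(3.5) + r(49/12) + r(14/3) + ...].
Sum ≈ 361.7315.

361.7315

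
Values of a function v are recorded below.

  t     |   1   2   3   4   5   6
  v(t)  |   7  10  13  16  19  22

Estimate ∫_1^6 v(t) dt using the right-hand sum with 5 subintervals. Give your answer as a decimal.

80

Δt = 1.
Sum = 1·[10 + 13 + 16 + 19 + 22] = 80.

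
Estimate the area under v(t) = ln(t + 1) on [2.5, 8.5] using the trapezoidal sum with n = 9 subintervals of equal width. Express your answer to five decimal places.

10.99593

Δt = (8.5 − 2.5)/9 = 2/3.
v(2.5) ≈ 1.25276, v(19/6) ≈ 1.42712, v(23/6) ≈ 1.57554, v(4.5) ≈ 1.70475, v(31/6) ≈ 1.81916, v(35/6) ≈ 1.92181, v(6.5) ≈ 2.01490, v(43/6) ≈ 2.10006, v(47/6) ≈ 2.17853, v(8.5) ≈ 2.25129.
T_9 = (Δt/2)·[v(t_0) + 2v(t_1) + ... + 2v(t_{8}) + v(t_9)].
Sum ≈ 10.99593.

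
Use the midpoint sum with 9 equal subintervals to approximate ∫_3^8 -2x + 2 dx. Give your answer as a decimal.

Δx = (8 − 3)/9 = 5/9.
Midpoints: 59/18, 23/6, 79/18, 89/18, 5.5, 109/18, 119/18, 43/6, 139/18.
f(59/18) = -41/9, f(23/6) = -17/3, f(79/18) = -61/9, f(89/18) = -71/9, f(5.5) = -9, f(109/18) = -91/9, f(119/18) = -101/9, f(43/6) = -37/3, f(139/18) = -121/9.
Sum = Δx · [f(59/18) + f(23/6) + f(79/18) + ...].
Sum = -45.

-45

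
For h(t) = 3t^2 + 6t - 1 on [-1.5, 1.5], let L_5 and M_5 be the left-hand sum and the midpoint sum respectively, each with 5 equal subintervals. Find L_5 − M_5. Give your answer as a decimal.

-4.59

L_5 = -1.11.
M_5 = 3.48.
L_5 − M_5 = -4.59.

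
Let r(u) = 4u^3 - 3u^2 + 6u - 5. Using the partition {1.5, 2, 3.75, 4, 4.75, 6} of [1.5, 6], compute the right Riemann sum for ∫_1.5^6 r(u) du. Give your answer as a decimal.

1668.3125

Subinterval widths: 0.5, 1.75, 0.25, 0.75, 1.25.
Right endpoints: 2, 3.75, 4, 4.75, 6.
r(2) = 27, r(3.75) = 186.25, r(4) = 227, r(4.75) = 384.5, r(6) = 787.
Sum = Σ Δu_i · r(u_i).
Sum = 1668.3125.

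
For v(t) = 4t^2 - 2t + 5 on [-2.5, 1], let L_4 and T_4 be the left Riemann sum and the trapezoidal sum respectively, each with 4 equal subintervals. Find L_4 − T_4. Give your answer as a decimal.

12.25

L_4 = 58.953125.
T_4 = 46.703125.
L_4 − T_4 = 12.25.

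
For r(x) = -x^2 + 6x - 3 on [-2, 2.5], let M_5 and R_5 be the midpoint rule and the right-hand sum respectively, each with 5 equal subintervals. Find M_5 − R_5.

M_5 = -14.32125.
R_5 = -4.095.
M_5 − R_5 = -10.22625.

-10.22625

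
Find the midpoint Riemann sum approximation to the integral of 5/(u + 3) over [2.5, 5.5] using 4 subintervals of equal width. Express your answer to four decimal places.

2.1743

Δu = (5.5 − 2.5)/4 = 0.75.
Midpoints: 2.875, 3.625, 4.375, 5.125.
f(2.875) = 40/47, f(3.625) = 40/53, f(4.375) = 40/59, f(5.125) = 8/13.
Sum = Δu · [f(2.875) + f(3.625) + f(4.375) + f(5.125)].
Sum ≈ 2.1743.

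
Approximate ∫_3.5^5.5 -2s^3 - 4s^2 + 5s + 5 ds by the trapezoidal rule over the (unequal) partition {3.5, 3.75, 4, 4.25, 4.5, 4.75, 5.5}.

Subinterval widths: 0.25, 0.25, 0.25, 0.25, 0.25, 0.75.
f(3.5) = -112.25, f(3.75) = -137.96875, f(4) = -167, f(4.25) = -199.53125, f(4.5) = -235.75, f(4.75) = -275.84375, f(5.5) = -421.25.
On each subinterval the trapezoid contributes (Δs_i/2)·[f(s_{i-1}) + f(s_i)].
Sum = -494.984375.

-494.984375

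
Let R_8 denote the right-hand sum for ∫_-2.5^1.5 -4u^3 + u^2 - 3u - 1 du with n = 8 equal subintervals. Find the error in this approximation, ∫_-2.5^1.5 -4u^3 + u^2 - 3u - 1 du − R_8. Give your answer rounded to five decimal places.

Exact integral: ∫_-2.5^1.5 f(u) du ≈ 42.3333333.
R_8 = 20.5.
Error ≈ 42.3333333 − 20.5 ≈ 21.83333.

21.83333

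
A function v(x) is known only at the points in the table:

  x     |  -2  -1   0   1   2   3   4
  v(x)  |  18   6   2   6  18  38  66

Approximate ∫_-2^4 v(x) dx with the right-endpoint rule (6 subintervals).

136

Δx = 1.
Sum = 1·[6 + 2 + 6 + 18 + 38 + 66] = 136.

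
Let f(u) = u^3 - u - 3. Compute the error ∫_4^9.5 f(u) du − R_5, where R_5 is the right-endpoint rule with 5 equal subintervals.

Exact integral: ∫_4^9.5 f(u) du = 1918.640625.
R_5 = 2374.4325.
Error = 1918.640625 − 2374.4325 = -455.791875.

-455.791875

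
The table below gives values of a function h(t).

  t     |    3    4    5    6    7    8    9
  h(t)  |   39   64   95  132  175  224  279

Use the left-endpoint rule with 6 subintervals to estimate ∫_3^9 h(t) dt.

729

Δt = 1.
Sum = 1·[39 + 64 + 95 + 132 + 175 + 224] = 729.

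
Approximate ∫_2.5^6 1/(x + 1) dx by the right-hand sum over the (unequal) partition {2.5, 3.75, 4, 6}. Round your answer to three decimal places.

0.599

Subinterval widths: 1.25, 0.25, 2.
Right endpoints: 3.75, 4, 6.
f(3.75) = 4/19, f(4) = 0.2, f(6) = 1/7.
Sum = Σ Δx_i · f(x_i).
Sum ≈ 0.599.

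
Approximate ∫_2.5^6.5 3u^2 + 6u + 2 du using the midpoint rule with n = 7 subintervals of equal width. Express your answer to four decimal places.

374.6735

Δu = (6.5 − 2.5)/7 = 4/7.
Midpoints: 39/14, 47/14, 55/14, 4.5, 71/14, 79/14, 87/14.
f(39/14) = 8231/196, f(47/14) = 10967/196, f(55/14) = 14087/196, f(4.5) = 89.75, f(71/14) = 21479/196, f(79/14) = 25751/196, f(87/14) = 30407/196.
Sum = Δu · [f(39/14) + f(47/14) + f(55/14) + ...].
Sum ≈ 374.6735.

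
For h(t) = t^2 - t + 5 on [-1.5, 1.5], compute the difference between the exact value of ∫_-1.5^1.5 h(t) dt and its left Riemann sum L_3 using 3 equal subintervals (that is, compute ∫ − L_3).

Exact integral: ∫_-1.5^1.5 h(t) dt = 17.25.
L_3 = 19.25.
Error = 17.25 − 19.25 = -2.

-2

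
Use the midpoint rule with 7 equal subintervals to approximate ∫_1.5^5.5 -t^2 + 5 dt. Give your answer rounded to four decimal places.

Δt = (5.5 − 1.5)/7 = 4/7.
Midpoints: 25/14, 33/14, 41/14, 3.5, 57/14, 65/14, 73/14.
f(25/14) = 355/196, f(33/14) = -109/196, f(41/14) = -701/196, f(3.5) = -7.25, f(57/14) = -2269/196, f(65/14) = -3245/196, f(73/14) = -4349/196.
Sum = Δt · [f(25/14) + f(33/14) + f(41/14) + ...].
Sum ≈ -34.2245.

-34.2245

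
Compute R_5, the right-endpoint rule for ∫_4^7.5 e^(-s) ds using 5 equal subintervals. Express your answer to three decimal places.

Δs = (7.5 − 4)/5 = 0.7.
Right endpoints: 4.7, 5.4, 6.1, 6.8, 7.5.
f(4.7) ≈ 0.009, f(5.4) ≈ 0.005, f(6.1) ≈ 0.002, f(6.8) ≈ 0.001, f(7.5) ≈ 0.001.
Sum = Δs · [f(4.7) + f(5.4) + f(6.1) + f(6.8) + f(7.5)].
Sum ≈ 0.012.

0.012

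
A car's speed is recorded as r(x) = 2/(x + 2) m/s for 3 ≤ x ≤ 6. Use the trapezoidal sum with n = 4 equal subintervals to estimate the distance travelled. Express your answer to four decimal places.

0.9423

Δx = (6 − 3)/4 = 0.75.
r(3) = 0.4, r(3.75) = 8/23, r(4.5) = 4/13, r(5.25) = 8/29, r(6) = 0.25.
T_4 = (Δx/2)·[r(x_0) + 2r(x_1) + 2r(x_2) + 2r(x_3) + r(x_4)].
Sum ≈ 0.9423.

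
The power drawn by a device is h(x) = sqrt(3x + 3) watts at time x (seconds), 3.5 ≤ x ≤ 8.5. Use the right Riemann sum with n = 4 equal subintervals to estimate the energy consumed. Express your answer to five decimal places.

Δx = (8.5 − 3.5)/4 = 1.25.
Right endpoints: 4.75, 6, 7.25, 8.5.
h(4.75) ≈ 4.15331, h(6) ≈ 4.58258, h(7.25) ≈ 4.97494, h(8.5) ≈ 5.33854.
Sum = Δx · [h(4.75) + h(6) + h(7.25) + h(8.5)].
Sum ≈ 23.81170.

23.81170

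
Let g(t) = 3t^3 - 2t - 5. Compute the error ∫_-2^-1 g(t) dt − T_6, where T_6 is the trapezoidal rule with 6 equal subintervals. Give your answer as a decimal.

Exact integral: ∫_-2^-1 g(t) dt = -13.25.
T_6 = -13.3125.
Error = -13.25 − (-13.3125) = 0.0625.

0.0625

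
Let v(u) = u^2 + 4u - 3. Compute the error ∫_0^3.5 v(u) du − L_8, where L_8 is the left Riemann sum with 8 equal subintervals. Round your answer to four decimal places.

5.6305

Exact integral: ∫_0^3.5 v(u) du ≈ 28.291667.
L_8 ≈ 22.661133.
Error ≈ 28.291667 − 22.661133 ≈ 5.6305.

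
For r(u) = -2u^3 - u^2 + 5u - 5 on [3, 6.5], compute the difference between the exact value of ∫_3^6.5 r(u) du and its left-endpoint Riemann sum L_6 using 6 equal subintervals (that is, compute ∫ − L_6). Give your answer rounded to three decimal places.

Exact integral: ∫_3^6.5 r(u) du ≈ -868.94792.
L_6 ≈ -725.76186.
Error ≈ -868.94792 − (-725.76186) ≈ -143.186.

-143.186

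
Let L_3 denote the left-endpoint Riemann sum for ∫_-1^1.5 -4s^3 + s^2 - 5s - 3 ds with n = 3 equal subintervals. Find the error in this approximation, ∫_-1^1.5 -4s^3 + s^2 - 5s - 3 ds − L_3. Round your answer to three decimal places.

Exact integral: ∫_-1^1.5 f(s) ds ≈ -13.22917.
L_3 ≈ -1.82870.
Error ≈ -13.22917 − (-1.82870) ≈ -11.400.

-11.400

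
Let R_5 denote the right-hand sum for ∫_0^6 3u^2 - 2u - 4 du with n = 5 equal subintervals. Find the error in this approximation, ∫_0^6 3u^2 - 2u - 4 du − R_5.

-61.92

Exact integral: ∫_0^6 f(u) du = 156.
R_5 = 217.92.
Error = 156 − 217.92 = -61.92.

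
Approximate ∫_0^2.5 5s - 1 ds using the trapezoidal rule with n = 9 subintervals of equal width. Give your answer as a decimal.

Δs = (2.5 − 0)/9 = 5/18.
f(0) = -1, f(5/18) = 7/18, f(5/9) = 16/9, f(5/6) = 19/6, f(10/9) = 41/9, f(25/18) = 107/18, f(5/3) = 22/3, f(35/18) = 157/18, f(20/9) = 91/9, f(2.5) = 11.5.
T_9 = (Δs/2)·[f(s_0) + 2f(s_1) + ... + 2f(s_{8}) + f(s_9)].
Sum = 13.125.

13.125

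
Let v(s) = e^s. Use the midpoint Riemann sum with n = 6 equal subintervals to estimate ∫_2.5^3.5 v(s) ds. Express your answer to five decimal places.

Δs = (3.5 − 2.5)/6 = 1/6.
Midpoints: 31/12, 2.75, 35/12, 37/12, 3.25, 41/12.
v(31/12) ≈ 13.24120, v(2.75) ≈ 15.64263, v(35/12) ≈ 18.47959, v(37/12) ≈ 21.83105, v(3.25) ≈ 25.79034, v(41/12) ≈ 30.46769.
Sum = Δs · [v(31/12) + v(2.75) + v(35/12) + ...].
Sum ≈ 20.90875.

20.90875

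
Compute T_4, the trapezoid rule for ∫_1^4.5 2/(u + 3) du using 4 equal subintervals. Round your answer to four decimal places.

1.2629

Δu = (4.5 − 1)/4 = 0.875.
f(1) = 0.5, f(1.875) = 16/39, f(2.75) = 8/23, f(3.625) = 16/53, f(4.5) = 4/15.
T_4 = (Δu/2)·[f(u_0) + 2f(u_1) + 2f(u_2) + 2f(u_3) + f(u_4)].
Sum ≈ 1.2629.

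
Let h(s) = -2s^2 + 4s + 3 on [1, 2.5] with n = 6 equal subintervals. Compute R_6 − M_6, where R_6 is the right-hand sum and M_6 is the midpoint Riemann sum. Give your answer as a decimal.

-0.609375

R_6 = 4.65625.
M_6 = 5.265625.
R_6 − M_6 = -0.609375.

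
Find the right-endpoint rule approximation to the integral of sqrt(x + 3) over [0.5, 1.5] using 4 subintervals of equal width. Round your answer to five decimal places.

Δx = (1.5 − 0.5)/4 = 0.25.
Right endpoints: 0.75, 1, 1.25, 1.5.
f(0.75) ≈ 1.93649, f(1) ≈ 2.00000, f(1.25) ≈ 2.06155, f(1.5) ≈ 2.12132.
Sum = Δx · [f(0.75) + f(1) + f(1.25) + f(1.5)].
Sum ≈ 2.02984.

2.02984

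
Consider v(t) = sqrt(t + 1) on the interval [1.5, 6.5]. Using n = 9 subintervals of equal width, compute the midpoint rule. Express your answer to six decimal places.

11.059547

Δt = (6.5 − 1.5)/9 = 5/9.
Midpoints: 16/9, 7/3, 26/9, 31/9, 4, 41/9, 46/9, 17/3, 56/9.
v(16/9) ≈ 1.666667, v(7/3) ≈ 1.825742, v(26/9) ≈ 1.972027, v(31/9) ≈ 2.108185, v(4) ≈ 2.236068, v(41/9) ≈ 2.357023, v(46/9) ≈ 2.472066, v(17/3) ≈ 2.581989, v(56/9) ≈ 2.687419.
Sum = Δt · [v(16/9) + v(7/3) + v(26/9) + ...].
Sum ≈ 11.059547.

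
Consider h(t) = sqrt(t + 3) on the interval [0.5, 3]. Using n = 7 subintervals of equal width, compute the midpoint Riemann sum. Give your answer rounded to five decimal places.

5.43303

Δt = (3 − 0.5)/7 = 5/14.
Midpoints: 19/28, 29/28, 39/28, 1.75, 59/28, 69/28, 79/28.
h(19/28) ≈ 1.91796, h(29/28) ≈ 2.00891, h(39/28) ≈ 2.09591, h(1.75) ≈ 2.17945, h(59/28) ≈ 2.25990, h(69/28) ≈ 2.33758, h(79/28) ≈ 2.41276.
Sum = Δt · [h(19/28) + h(29/28) + h(39/28) + ...].
Sum ≈ 5.43303.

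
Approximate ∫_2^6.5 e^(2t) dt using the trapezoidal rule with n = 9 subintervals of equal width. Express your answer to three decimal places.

Δt = (6.5 − 2)/9 = 0.5.
f(2) ≈ 54.598, f(2.5) ≈ 148.413, f(3) ≈ 403.429, f(3.5) ≈ 1096.633, f(4) ≈ 2980.958, f(4.5) ≈ 8103.084, f(5) ≈ 22026.466, f(5.5) ≈ 59874.142, f(6) ≈ 162754.791, f(6.5) ≈ 442413.392.
T_9 = (Δt/2)·[f(t_0) + 2f(t_1) + ... + 2f(t_{8}) + f(t_9)].
Sum ≈ 239310.956.

239310.956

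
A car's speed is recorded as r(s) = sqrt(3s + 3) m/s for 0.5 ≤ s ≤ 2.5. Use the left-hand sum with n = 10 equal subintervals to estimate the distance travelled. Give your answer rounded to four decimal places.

5.3268

Δs = (2.5 − 0.5)/10 = 0.2.
Left endpoints: 0.5, 0.7, 0.9, 1.1, 1.3, 1.5, 1.7, 1.9, 2.1, 2.3.
r(0.5) ≈ 2.1213, r(0.7) ≈ 2.2583, r(0.9) ≈ 2.3875, r(1.1) ≈ 2.5100, r(1.3) ≈ 2.6268, r(1.5) ≈ 2.7386, r(1.7) ≈ 2.8460, r(1.9) ≈ 2.9496, r(2.1) ≈ 3.0496, r(2.3) ≈ 3.1464.
Sum = Δs · [r(0.5) + r(0.7) + r(0.9) + ...].
Sum ≈ 5.3268.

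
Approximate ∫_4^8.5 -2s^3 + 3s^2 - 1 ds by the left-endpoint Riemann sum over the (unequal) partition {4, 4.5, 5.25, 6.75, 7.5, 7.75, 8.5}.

Subinterval widths: 0.5, 0.75, 1.5, 0.75, 0.25, 0.75.
Left endpoints: 4, 4.5, 5.25, 6.75, 7.5, 7.75.
f(4) = -81, f(4.5) = -122.5, f(5.25) = -207.71875, f(6.75) = -479.40625, f(7.5) = -676, f(7.75) = -751.78125.
Sum = Σ Δs_i · f(s_i).
Sum = -1536.34375.

-1536.34375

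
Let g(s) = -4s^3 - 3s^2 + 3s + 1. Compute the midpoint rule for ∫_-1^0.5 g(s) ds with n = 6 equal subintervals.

0.1875

Δs = (0.5 − (-1))/6 = 0.25.
Midpoints: -0.875, -0.625, -0.375, -0.125, 0.125, 0.375.
g(-0.875) = -1.2421875, g(-0.625) = -1.0703125, g(-0.375) = -0.3359375, g(-0.125) = 0.5859375, g(0.125) = 1.3203125, g(0.375) = 1.4921875.
Sum = Δs · [g(-0.875) + g(-0.625) + g(-0.375) + ...].
Sum = 0.1875.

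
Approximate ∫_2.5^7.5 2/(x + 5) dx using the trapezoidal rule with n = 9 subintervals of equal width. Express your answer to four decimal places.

1.0222

Δx = (7.5 − 2.5)/9 = 5/9.
f(2.5) = 4/15, f(55/18) = 36/145, f(65/18) = 36/155, f(25/6) = 12/55, f(85/18) = 36/175, f(95/18) = 36/185, f(35/6) = 12/65, f(115/18) = 36/205, f(125/18) = 36/215, f(7.5) = 0.16.
T_9 = (Δx/2)·[f(x_0) + 2f(x_1) + ... + 2f(x_{8}) + f(x_9)].
Sum ≈ 1.0222.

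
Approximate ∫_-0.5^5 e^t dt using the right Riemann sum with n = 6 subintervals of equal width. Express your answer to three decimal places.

225.759

Δt = (5 − (-0.5))/6 = 11/12.
Right endpoints: 5/12, 4/3, 2.25, 19/6, 49/12, 5.
f(5/12) ≈ 1.517, f(4/3) ≈ 3.794, f(2.25) ≈ 9.488, f(19/6) ≈ 23.728, f(49/12) ≈ 59.343, f(5) ≈ 148.413.
Sum = Δt · [f(5/12) + f(4/3) + f(2.25) + ...].
Sum ≈ 225.759.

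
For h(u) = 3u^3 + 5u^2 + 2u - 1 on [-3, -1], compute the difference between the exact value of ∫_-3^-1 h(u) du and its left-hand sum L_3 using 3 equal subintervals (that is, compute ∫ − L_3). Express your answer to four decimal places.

Exact integral: ∫_-3^-1 h(u) du ≈ -26.666667.
L_3 ≈ -42.592593.
Error ≈ -26.666667 − (-42.592593) ≈ 15.9259.

15.9259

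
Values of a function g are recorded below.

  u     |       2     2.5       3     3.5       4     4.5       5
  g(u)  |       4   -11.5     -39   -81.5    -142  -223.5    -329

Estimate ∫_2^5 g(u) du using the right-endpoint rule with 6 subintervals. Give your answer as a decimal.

Δu = 0.5.
Sum = 0.5·[(-11.5) + (-39) + (-81.5) + (-142) + (-223.5) + (-329)] = -413.25.

-413.25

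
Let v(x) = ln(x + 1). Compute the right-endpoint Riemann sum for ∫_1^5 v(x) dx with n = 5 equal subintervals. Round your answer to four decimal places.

Δx = (5 − 1)/5 = 0.8.
Right endpoints: 1.8, 2.6, 3.4, 4.2, 5.
v(1.8) ≈ 1.0296, v(2.6) ≈ 1.2809, v(3.4) ≈ 1.4816, v(4.2) ≈ 1.6487, v(5) ≈ 1.7918.
Sum = Δx · [v(1.8) + v(2.6) + v(3.4) + v(4.2) + v(5)].
Sum ≈ 5.7861.

5.7861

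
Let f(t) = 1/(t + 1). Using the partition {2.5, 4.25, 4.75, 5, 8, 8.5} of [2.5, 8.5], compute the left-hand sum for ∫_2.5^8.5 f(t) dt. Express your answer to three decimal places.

Subinterval widths: 1.75, 0.5, 0.25, 3, 0.5.
Left endpoints: 2.5, 4.25, 4.75, 5, 8.
f(2.5) = 2/7, f(4.25) = 4/21, f(4.75) = 4/23, f(5) = 1/6, f(8) = 1/9.
Sum = Σ Δt_i · f(t_i).
Sum ≈ 1.194.

1.194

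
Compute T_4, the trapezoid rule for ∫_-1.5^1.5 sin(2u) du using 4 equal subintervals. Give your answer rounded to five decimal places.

Δu = (1.5 − (-1.5))/4 = 0.75.
f(-1.5) ≈ -0.14112, f(-0.75) ≈ -0.99749, f(0) ≈ 0.00000, f(0.75) ≈ 0.99749, f(1.5) ≈ 0.14112.
T_4 = (Δu/2)·[f(u_0) + 2f(u_1) + 2f(u_2) + 2f(u_3) + f(u_4)].
Sum ≈ 0.00000.

0.00000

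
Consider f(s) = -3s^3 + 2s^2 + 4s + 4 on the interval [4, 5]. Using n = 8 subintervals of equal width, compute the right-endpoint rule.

-224.24609375

Δs = (5 − 4)/8 = 0.125.
Right endpoints: 4.125, 4.25, 4.375, 4.5, 4.625, 4.75, 4.875, 5.
f(4.125) = -79891/512, f(4.25) = -173.171875, f(4.375) = -98017/512, f(4.5) = -210.875, f(4.625) = -118535/512, f(4.75) = -253.390625, f(4.875) = -141589/512, f(5) = -301.
Sum = Δs · [f(4.125) + f(4.25) + f(4.375) + ...].
Sum = -224.24609375.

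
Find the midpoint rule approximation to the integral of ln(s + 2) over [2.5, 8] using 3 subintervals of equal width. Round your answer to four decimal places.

10.7744

Δs = (8 − 2.5)/3 = 11/6.
Midpoints: 41/12, 5.25, 85/12.
f(41/12) ≈ 1.6895, f(5.25) ≈ 1.9810, f(85/12) ≈ 2.2064.
Sum = Δs · [f(41/12) + f(5.25) + f(85/12)].
Sum ≈ 10.7744.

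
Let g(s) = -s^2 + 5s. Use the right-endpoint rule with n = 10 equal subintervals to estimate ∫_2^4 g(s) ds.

11.12

Δs = (4 − 2)/10 = 0.2.
Right endpoints: 2.2, 2.4, 2.6, 2.8, 3, 3.2, 3.4, 3.6, 3.8, 4.
g(2.2) = 6.16, g(2.4) = 6.24, g(2.6) = 6.24, g(2.8) = 6.16, g(3) = 6, g(3.2) = 5.76, g(3.4) = 5.44, g(3.6) = 5.04, g(3.8) = 4.56, g(4) = 4.
Sum = Δs · [g(2.2) + g(2.4) + g(2.6) + ...].
Sum = 11.12.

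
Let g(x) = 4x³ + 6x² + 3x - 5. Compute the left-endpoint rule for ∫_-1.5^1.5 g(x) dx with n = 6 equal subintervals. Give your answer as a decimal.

-9.75

Δx = (1.5 − (-1.5))/6 = 0.5.
Left endpoints: -1.5, -1, -0.5, 0, 0.5, 1.
g(-1.5) = -9.5, g(-1) = -6, g(-0.5) = -5.5, g(0) = -5, g(0.5) = -1.5, g(1) = 8.
Sum = Δx · [g(-1.5) + g(-1) + g(-0.5) + ...].
Sum = -9.75.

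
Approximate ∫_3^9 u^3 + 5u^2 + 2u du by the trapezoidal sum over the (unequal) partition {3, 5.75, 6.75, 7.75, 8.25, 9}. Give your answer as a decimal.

2936.015625

Subinterval widths: 2.75, 1, 1, 0.5, 0.75.
f(3) = 78, f(5.75) = 366.921875, f(6.75) = 548.859375, f(7.75) = 781.296875, f(8.25) = 918.328125, f(9) = 1152.
On each subinterval the trapezoid contributes (Δu_i/2)·[f(u_{i-1}) + f(u_i)].
Sum = 2936.015625.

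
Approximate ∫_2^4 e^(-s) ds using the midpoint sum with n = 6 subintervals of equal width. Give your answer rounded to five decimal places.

Δs = (4 − 2)/6 = 1/3.
Midpoints: 13/6, 2.5, 17/6, 19/6, 3.5, 23/6.
f(13/6) ≈ 0.11456, f(2.5) ≈ 0.08208, f(17/6) ≈ 0.05882, f(19/6) ≈ 0.04214, f(3.5) ≈ 0.03020, f(23/6) ≈ 0.02164.
Sum = Δs · [f(13/6) + f(2.5) + f(17/6) + ...].
Sum ≈ 0.11648.

0.11648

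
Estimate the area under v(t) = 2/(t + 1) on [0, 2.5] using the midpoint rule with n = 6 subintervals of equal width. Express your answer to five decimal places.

2.49264

Δt = (2.5 − 0)/6 = 5/12.
Midpoints: 5/24, 0.625, 25/24, 35/24, 1.875, 55/24.
v(5/24) = 48/29, v(0.625) = 16/13, v(25/24) = 48/49, v(35/24) = 48/59, v(1.875) = 16/23, v(55/24) = 48/79.
Sum = Δt · [v(5/24) + v(0.625) + v(25/24) + ...].
Sum ≈ 2.49264.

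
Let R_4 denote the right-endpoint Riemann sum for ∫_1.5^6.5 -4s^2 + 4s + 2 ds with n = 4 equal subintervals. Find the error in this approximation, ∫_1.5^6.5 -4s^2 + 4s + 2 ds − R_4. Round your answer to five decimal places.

92.70833

Exact integral: ∫_1.5^6.5 f(s) ds ≈ -271.6666667.
R_4 = -364.375.
Error ≈ -271.6666667 − (-364.375) ≈ 92.70833.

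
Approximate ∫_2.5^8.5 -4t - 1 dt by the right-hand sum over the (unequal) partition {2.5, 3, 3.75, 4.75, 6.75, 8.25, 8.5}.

-154.25

Subinterval widths: 0.5, 0.75, 1, 2, 1.5, 0.25.
Right endpoints: 3, 3.75, 4.75, 6.75, 8.25, 8.5.
f(3) = -13, f(3.75) = -16, f(4.75) = -20, f(6.75) = -28, f(8.25) = -34, f(8.5) = -35.
Sum = Σ Δt_i · f(t_i).
Sum = -154.25.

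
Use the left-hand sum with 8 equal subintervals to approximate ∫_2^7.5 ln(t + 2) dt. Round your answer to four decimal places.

Δt = (7.5 − 2)/8 = 0.6875.
Left endpoints: 2, 2.6875, 3.375, 4.0625, 4.75, 5.4375, 6.125, 6.8125.
f(2) ≈ 1.3863, f(2.6875) ≈ 1.5449, f(3.375) ≈ 1.6818, f(4.0625) ≈ 1.8021, f(4.75) ≈ 1.9095, f(5.4375) ≈ 2.0065, f(6.125) ≈ 2.0949, f(6.8125) ≈ 2.1762.
Sum = Δt · [f(2) + f(2.6875) + f(3.375) + ...].
Sum ≈ 10.0391.

10.0391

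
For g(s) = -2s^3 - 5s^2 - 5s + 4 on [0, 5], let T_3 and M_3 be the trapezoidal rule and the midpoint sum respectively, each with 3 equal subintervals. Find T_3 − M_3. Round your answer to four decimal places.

-69.4444

T_3 ≈ -609.629630.
M_3 ≈ -540.185185.
T_3 − M_3 ≈ -69.4444.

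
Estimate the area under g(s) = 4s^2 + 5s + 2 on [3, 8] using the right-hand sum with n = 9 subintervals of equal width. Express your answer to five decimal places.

Δs = (8 − 3)/9 = 5/9.
Right endpoints: 32/9, 37/9, 14/3, 47/9, 52/9, 19/3, 62/9, 67/9, 8.
g(32/9) = 5698/81, g(37/9) = 7303/81, g(14/3) = 1012/9, g(47/9) = 11113/81, g(52/9) = 13318/81, g(19/3) = 1747/9, g(62/9) = 18328/81, g(67/9) = 21133/81, g(8) = 298.
Sum = Δs · [g(32/9) + g(37/9) + g(14/3) + ...].
Sum ≈ 863.25103.

863.25103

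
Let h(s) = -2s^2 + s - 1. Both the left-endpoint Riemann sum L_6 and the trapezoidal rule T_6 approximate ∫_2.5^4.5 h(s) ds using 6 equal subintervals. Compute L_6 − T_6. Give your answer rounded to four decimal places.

4.3333

L_6 ≈ -41.074074.
T_6 ≈ -45.407407.
L_6 − T_6 ≈ 4.3333.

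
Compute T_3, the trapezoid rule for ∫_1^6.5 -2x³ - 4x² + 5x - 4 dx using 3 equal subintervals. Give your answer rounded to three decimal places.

Δx = (6.5 − 1)/3 = 11/6.
f(1) = -5, f(17/6) = -7283/108, f(14/3) = -7318/27, f(6.5) = -689.75.
T_3 = (Δx/2)·[f(x_0) + 2f(x_1) + 2f(x_2) + f(x_3)].
Sum ≈ -1257.387.

-1257.387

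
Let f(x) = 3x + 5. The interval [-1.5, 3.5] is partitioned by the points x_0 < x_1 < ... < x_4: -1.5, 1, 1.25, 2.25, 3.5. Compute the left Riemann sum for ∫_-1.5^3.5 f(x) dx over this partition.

26.6875

Subinterval widths: 2.5, 0.25, 1, 1.25.
Left endpoints: -1.5, 1, 1.25, 2.25.
f(-1.5) = 0.5, f(1) = 8, f(1.25) = 8.75, f(2.25) = 11.75.
Sum = Σ Δx_i · f(x_i).
Sum = 26.6875.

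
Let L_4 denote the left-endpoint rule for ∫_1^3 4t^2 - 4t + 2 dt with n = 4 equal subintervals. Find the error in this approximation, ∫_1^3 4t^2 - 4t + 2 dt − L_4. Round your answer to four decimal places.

Exact integral: ∫_1^3 f(t) dt ≈ 22.666667.
L_4 = 17.
Error ≈ 22.666667 − 17 ≈ 5.6667.

5.6667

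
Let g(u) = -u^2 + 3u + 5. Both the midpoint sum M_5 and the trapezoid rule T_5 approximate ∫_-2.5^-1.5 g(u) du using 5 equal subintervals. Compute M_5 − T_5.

M_5 = -5.08.
T_5 = -5.09.
M_5 − T_5 = 0.01.

0.01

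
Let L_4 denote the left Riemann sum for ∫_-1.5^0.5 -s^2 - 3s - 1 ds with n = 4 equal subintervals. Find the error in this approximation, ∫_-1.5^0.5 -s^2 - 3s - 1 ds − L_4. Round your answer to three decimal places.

-0.917

Exact integral: ∫_-1.5^0.5 f(s) ds ≈ -0.16667.
L_4 = 0.75.
Error ≈ -0.16667 − 0.75 ≈ -0.917.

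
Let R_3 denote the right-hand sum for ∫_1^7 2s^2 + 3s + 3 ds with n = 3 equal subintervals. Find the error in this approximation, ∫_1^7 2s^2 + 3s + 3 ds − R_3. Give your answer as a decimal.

-122

Exact integral: ∫_1^7 f(s) ds = 318.
R_3 = 440.
Error = 318 − 440 = -122.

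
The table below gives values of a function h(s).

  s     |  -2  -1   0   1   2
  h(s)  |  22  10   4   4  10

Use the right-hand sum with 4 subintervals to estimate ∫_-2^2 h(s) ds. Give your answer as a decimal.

28

Δs = 1.
Sum = 1·[10 + 4 + 4 + 10] = 28.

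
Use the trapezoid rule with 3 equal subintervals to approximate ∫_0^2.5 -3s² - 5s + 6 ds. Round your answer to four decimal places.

-17.1181

Δs = (2.5 − 0)/3 = 5/6.
f(0) = 6, f(5/6) = -0.25, f(5/3) = -32/3, f(2.5) = -25.25.
T_3 = (Δs/2)·[f(s_0) + 2f(s_1) + 2f(s_2) + f(s_3)].
Sum ≈ -17.1181.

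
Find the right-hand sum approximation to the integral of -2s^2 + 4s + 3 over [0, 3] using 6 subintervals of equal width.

7.25

Δs = (3 − 0)/6 = 0.5.
Right endpoints: 0.5, 1, 1.5, 2, 2.5, 3.
f(0.5) = 4.5, f(1) = 5, f(1.5) = 4.5, f(2) = 3, f(2.5) = 0.5, f(3) = -3.
Sum = Δs · [f(0.5) + f(1) + f(1.5) + ...].
Sum = 7.25.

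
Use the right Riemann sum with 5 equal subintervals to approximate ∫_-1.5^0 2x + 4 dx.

4.2

Δx = (0 − (-1.5))/5 = 0.3.
Right endpoints: -1.2, -0.9, -0.6, -0.3, 0.
f(-1.2) = 1.6, f(-0.9) = 2.2, f(-0.6) = 2.8, f(-0.3) = 3.4, f(0) = 4.
Sum = Δx · [f(-1.2) + f(-0.9) + f(-0.6) + f(-0.3) + f(0)].
Sum = 4.2.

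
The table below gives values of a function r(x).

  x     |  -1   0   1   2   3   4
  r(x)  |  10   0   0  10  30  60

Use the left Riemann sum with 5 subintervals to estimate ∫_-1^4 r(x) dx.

50

Δx = 1.
Sum = 1·[10 + 0 + 0 + 10 + 30] = 50.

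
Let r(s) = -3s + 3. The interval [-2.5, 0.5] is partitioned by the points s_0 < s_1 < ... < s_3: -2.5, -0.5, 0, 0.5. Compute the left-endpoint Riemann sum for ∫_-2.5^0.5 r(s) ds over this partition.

24.75

Subinterval widths: 2, 0.5, 0.5.
Left endpoints: -2.5, -0.5, 0.
r(-2.5) = 10.5, r(-0.5) = 4.5, r(0) = 3.
Sum = Σ Δs_i · r(s_i).
Sum = 24.75.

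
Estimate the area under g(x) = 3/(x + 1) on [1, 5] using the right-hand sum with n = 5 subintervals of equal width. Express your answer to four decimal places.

2.9308

Δx = (5 − 1)/5 = 0.8.
Right endpoints: 1.8, 2.6, 3.4, 4.2, 5.
g(1.8) = 15/14, g(2.6) = 5/6, g(3.4) = 15/22, g(4.2) = 15/26, g(5) = 0.5.
Sum = Δx · [g(1.8) + g(2.6) + g(3.4) + g(4.2) + g(5)].
Sum ≈ 2.9308.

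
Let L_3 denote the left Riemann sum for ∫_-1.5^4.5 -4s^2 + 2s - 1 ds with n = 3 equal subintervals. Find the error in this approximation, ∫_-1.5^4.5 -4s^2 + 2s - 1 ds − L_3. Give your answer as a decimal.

-44

Exact integral: ∫_-1.5^4.5 f(s) ds = -114.
L_3 = -70.
Error = -114 − (-70) = -44.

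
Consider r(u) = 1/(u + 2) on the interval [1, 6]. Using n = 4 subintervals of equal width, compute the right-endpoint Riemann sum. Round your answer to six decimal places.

0.862826

Δu = (6 − 1)/4 = 1.25.
Right endpoints: 2.25, 3.5, 4.75, 6.
r(2.25) = 4/17, r(3.5) = 2/11, r(4.75) = 4/27, r(6) = 0.125.
Sum = Δu · [r(2.25) + r(3.5) + r(4.75) + r(6)].
Sum ≈ 0.862826.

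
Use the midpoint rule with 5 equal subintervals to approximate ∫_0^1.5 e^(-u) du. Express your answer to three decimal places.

0.774

Δu = (1.5 − 0)/5 = 0.3.
Midpoints: 0.15, 0.45, 0.75, 1.05, 1.35.
f(0.15) ≈ 0.861, f(0.45) ≈ 0.638, f(0.75) ≈ 0.472, f(1.05) ≈ 0.350, f(1.35) ≈ 0.259.
Sum = Δu · [f(0.15) + f(0.45) + f(0.75) + f(1.05) + f(1.35)].
Sum ≈ 0.774.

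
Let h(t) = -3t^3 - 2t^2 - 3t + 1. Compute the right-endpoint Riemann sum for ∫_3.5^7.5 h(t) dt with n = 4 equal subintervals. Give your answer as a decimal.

Δt = (7.5 − 3.5)/4 = 1.
Right endpoints: 4.5, 5.5, 6.5, 7.5.
h(4.5) = -326.375, h(5.5) = -575.125, h(6.5) = -926.875, h(7.5) = -1399.625.
Sum = Δt · [h(4.5) + h(5.5) + h(6.5) + h(7.5)].
Sum = -3228.

-3228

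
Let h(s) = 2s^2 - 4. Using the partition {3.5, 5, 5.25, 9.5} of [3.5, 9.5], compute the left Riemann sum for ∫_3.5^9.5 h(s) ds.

Subinterval widths: 1.5, 0.25, 4.25.
Left endpoints: 3.5, 5, 5.25.
h(3.5) = 20.5, h(5) = 46, h(5.25) = 51.125.
Sum = Σ Δs_i · h(s_i).
Sum = 259.53125.

259.53125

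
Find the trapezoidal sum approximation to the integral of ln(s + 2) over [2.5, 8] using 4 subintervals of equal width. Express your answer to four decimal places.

10.7383

Δs = (8 − 2.5)/4 = 1.375.
f(2.5) ≈ 1.5041, f(3.875) ≈ 1.7707, f(5.25) ≈ 1.9810, f(6.625) ≈ 2.1547, f(8) ≈ 2.3026.
T_4 = (Δs/2)·[f(s_0) + 2f(s_1) + 2f(s_2) + 2f(s_3) + f(s_4)].
Sum ≈ 10.7383.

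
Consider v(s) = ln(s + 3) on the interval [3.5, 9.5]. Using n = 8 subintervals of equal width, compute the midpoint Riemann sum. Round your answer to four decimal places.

Δs = (9.5 − 3.5)/8 = 0.75.
Midpoints: 3.875, 4.625, 5.375, 6.125, 6.875, 7.625, 8.375, 9.125.
v(3.875) ≈ 1.9279, v(4.625) ≈ 2.0314, v(5.375) ≈ 2.1253, v(6.125) ≈ 2.2110, v(6.875) ≈ 2.2900, v(7.625) ≈ 2.3632, v(8.375) ≈ 2.4314, v(9.125) ≈ 2.4953.
Sum = Δs · [v(3.875) + v(4.625) + v(5.375) + ...].
Sum ≈ 13.4066.

13.4066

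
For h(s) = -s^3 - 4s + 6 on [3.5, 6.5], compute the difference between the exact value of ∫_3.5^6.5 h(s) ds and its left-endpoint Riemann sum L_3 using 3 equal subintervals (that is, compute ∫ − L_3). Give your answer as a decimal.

Exact integral: ∫_3.5^6.5 h(s) ds = -450.75.
L_3 = -336.375.
Error = -450.75 − (-336.375) = -114.375.

-114.375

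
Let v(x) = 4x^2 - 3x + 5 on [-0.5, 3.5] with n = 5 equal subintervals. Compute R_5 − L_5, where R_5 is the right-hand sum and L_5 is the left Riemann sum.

R_5 = 75.44.
L_5 = 46.64.
R_5 − L_5 = 28.8.

28.8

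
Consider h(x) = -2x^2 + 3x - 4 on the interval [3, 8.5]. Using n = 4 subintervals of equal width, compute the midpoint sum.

-316.80859375

Δx = (8.5 − 3)/4 = 1.375.
Midpoints: 3.6875, 5.0625, 6.4375, 7.8125.
h(3.6875) = -20.1328125, h(5.0625) = -40.0703125, h(6.4375) = -67.5703125, h(7.8125) = -102.6328125.
Sum = Δx · [h(3.6875) + h(5.0625) + h(6.4375) + h(7.8125)].
Sum = -316.80859375.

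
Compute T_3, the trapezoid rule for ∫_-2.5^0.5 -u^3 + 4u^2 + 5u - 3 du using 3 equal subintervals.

Δu = (0.5 − (-2.5))/3 = 1.
f(-2.5) = 25.125, f(-1.5) = 1.875, f(-0.5) = -4.375, f(0.5) = 0.375.
T_3 = (Δu/2)·[f(u_0) + 2f(u_1) + 2f(u_2) + f(u_3)].
Sum = 10.25.

10.25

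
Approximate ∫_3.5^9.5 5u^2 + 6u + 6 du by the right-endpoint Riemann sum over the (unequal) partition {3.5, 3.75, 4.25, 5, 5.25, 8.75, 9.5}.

2180.46875

Subinterval widths: 0.25, 0.5, 0.75, 0.25, 3.5, 0.75.
Right endpoints: 3.75, 4.25, 5, 5.25, 8.75, 9.5.
f(3.75) = 98.8125, f(4.25) = 121.8125, f(5) = 161, f(5.25) = 175.3125, f(8.75) = 441.3125, f(9.5) = 514.25.
Sum = Σ Δu_i · f(u_i).
Sum = 2180.46875.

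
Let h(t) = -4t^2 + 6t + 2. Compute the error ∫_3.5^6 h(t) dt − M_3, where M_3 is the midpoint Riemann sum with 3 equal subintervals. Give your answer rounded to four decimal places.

-0.5787

Exact integral: ∫_3.5^6 h(t) dt ≈ -154.583333.
M_3 ≈ -154.004630.
Error ≈ -154.583333 − (-154.004630) ≈ -0.5787.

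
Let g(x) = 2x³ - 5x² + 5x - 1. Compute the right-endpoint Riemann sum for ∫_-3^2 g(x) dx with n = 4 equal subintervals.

Δx = (2 − (-3))/4 = 1.25.
Right endpoints: -1.75, -0.5, 0.75, 2.
g(-1.75) = -35.78125, g(-0.5) = -5, g(0.75) = 0.78125, g(2) = 5.
Sum = Δx · [g(-1.75) + g(-0.5) + g(0.75) + g(2)].
Sum = -43.75.

-43.75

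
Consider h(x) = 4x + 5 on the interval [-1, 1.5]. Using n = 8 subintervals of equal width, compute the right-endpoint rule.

Δx = (1.5 − (-1))/8 = 0.3125.
Right endpoints: -0.6875, -0.375, -0.0625, 0.25, 0.5625, 0.875, 1.1875, 1.5.
h(-0.6875) = 2.25, h(-0.375) = 3.5, h(-0.0625) = 4.75, h(0.25) = 6, h(0.5625) = 7.25, h(0.875) = 8.5, h(1.1875) = 9.75, h(1.5) = 11.
Sum = Δx · [h(-0.6875) + h(-0.375) + h(-0.0625) + ...].
Sum = 16.5625.

16.5625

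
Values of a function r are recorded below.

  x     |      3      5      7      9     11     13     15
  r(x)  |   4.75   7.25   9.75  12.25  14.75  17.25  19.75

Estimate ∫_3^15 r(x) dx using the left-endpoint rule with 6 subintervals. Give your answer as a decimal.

Δx = 2.
Sum = 2·[4.75 + 7.25 + 9.75 + 12.25 + 14.75 + 17.25] = 132.

132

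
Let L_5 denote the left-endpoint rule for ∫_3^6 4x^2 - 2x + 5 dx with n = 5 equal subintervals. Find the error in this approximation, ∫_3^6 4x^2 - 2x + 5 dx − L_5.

Exact integral: ∫_3^6 f(x) dx = 240.
L_5 = 210.12.
Error = 240 − 210.12 = 29.88.

29.88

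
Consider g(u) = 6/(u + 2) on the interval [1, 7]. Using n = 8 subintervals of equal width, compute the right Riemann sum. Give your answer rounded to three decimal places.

Δu = (7 − 1)/8 = 0.75.
Right endpoints: 1.75, 2.5, 3.25, 4, 4.75, 5.5, 6.25, 7.
g(1.75) = 1.6, g(2.5) = 4/3, g(3.25) = 8/7, g(4) = 1, g(4.75) = 8/9, g(5.5) = 0.8, g(6.25) = 8/11, g(7) = 2/3.
Sum = Δu · [g(1.75) + g(2.5) + g(3.25) + ...].
Sum ≈ 6.119.

6.119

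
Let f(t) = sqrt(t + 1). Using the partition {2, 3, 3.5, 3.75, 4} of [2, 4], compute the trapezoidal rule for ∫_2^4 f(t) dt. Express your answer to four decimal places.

3.9859

Subinterval widths: 1, 0.5, 0.25, 0.25.
f(2) ≈ 1.7321, f(3) ≈ 2.0000, f(3.5) ≈ 2.1213, f(3.75) ≈ 2.1794, f(4) ≈ 2.2361.
On each subinterval the trapezoid contributes (Δt_i/2)·[f(t_{i-1}) + f(t_i)].
Sum ≈ 3.9859.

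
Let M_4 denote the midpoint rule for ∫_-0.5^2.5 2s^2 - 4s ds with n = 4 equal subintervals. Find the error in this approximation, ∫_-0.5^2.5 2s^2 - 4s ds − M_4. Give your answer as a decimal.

Exact integral: ∫_-0.5^2.5 f(s) ds = -1.5.
M_4 = -1.78125.
Error = -1.5 − (-1.78125) = 0.28125.

0.28125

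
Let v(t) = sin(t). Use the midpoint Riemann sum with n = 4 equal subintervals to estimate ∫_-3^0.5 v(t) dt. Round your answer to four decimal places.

-1.9285

Δt = (0.5 − (-3))/4 = 0.875.
Midpoints: -2.5625, -1.6875, -0.8125, 0.0625.
v(-2.5625) ≈ -0.5473, v(-1.6875) ≈ -0.9932, v(-0.8125) ≈ -0.7260, v(0.0625) ≈ 0.0625.
Sum = Δt · [v(-2.5625) + v(-1.6875) + v(-0.8125) + v(0.0625)].
Sum ≈ -1.9285.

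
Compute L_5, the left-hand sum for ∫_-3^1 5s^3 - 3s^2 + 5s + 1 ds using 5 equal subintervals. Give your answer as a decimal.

Δs = (1 − (-3))/5 = 0.8.
Left endpoints: -3, -2.2, -1.4, -0.6, 0.2.
f(-3) = -176, f(-2.2) = -77.76, f(-1.4) = -25.6, f(-0.6) = -4.16, f(0.2) = 1.92.
Sum = Δs · [f(-3) + f(-2.2) + f(-1.4) + f(-0.6) + f(0.2)].
Sum = -225.28.

-225.28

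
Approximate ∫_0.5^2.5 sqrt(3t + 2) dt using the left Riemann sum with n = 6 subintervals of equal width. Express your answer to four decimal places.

Δt = (2.5 − 0.5)/6 = 1/3.
Left endpoints: 0.5, 5/6, 7/6, 1.5, 11/6, 13/6.
f(0.5) ≈ 1.8708, f(5/6) ≈ 2.1213, f(7/6) ≈ 2.3452, f(1.5) ≈ 2.5495, f(11/6) ≈ 2.7386, f(13/6) ≈ 2.9155.
Sum = Δt · [f(0.5) + f(5/6) + f(7/6) + ...].
Sum ≈ 4.8470.

4.8470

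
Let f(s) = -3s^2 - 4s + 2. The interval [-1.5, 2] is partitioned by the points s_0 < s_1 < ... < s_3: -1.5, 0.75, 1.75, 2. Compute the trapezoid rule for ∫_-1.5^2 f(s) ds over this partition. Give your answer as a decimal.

Subinterval widths: 2.25, 1, 0.25.
f(-1.5) = 1.25, f(0.75) = -2.6875, f(1.75) = -14.1875, f(2) = -18.
On each subinterval the trapezoid contributes (Δs_i/2)·[f(s_{i-1}) + f(s_i)].
Sum = -14.078125.

-14.078125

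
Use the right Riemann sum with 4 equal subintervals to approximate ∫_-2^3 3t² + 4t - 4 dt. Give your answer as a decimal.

50.78125

Δt = (3 − (-2))/4 = 1.25.
Right endpoints: -0.75, 0.5, 1.75, 3.
f(-0.75) = -5.3125, f(0.5) = -1.25, f(1.75) = 12.1875, f(3) = 35.
Sum = Δt · [f(-0.75) + f(0.5) + f(1.75) + f(3)].
Sum = 50.78125.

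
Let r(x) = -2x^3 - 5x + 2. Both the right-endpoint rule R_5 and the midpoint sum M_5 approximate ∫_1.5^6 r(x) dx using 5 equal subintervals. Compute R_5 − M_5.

R_5 = -936.
M_5 = -714.009375.
R_5 − M_5 = -221.990625.

-221.990625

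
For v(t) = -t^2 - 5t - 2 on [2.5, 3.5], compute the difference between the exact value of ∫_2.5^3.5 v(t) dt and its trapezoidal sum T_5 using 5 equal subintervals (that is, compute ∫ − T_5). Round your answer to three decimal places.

0.007

Exact integral: ∫_2.5^3.5 v(t) dt ≈ -26.08333.
T_5 = -26.09.
Error ≈ -26.08333 − (-26.09) ≈ 0.007.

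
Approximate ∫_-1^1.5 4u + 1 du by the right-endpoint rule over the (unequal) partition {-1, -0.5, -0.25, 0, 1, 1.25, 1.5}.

Subinterval widths: 0.5, 0.25, 0.25, 1, 0.25, 0.25.
Right endpoints: -0.5, -0.25, 0, 1, 1.25, 1.5.
f(-0.5) = -1, f(-0.25) = 0, f(0) = 1, f(1) = 5, f(1.25) = 6, f(1.5) = 7.
Sum = Σ Δu_i · f(u_i).
Sum = 8.

8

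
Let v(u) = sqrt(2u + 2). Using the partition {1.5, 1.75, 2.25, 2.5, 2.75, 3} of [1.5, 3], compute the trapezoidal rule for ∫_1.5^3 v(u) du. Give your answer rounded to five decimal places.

Subinterval widths: 0.25, 0.5, 0.25, 0.25, 0.25.
v(1.5) ≈ 2.23607, v(1.75) ≈ 2.34521, v(2.25) ≈ 2.54951, v(2.5) ≈ 2.64575, v(2.75) ≈ 2.73861, v(3) ≈ 2.82843.
On each subinterval the trapezoid contributes (Δu_i/2)·[v(u_{i-1}) + v(u_i)].
Sum ≈ 3.81467.

3.81467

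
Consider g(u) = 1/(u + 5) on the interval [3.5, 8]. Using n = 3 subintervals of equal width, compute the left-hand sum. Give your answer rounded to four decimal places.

Δu = (8 − 3.5)/3 = 1.5.
Left endpoints: 3.5, 5, 6.5.
g(3.5) = 2/17, g(5) = 0.1, g(6.5) = 2/23.
Sum = Δu · [g(3.5) + g(5) + g(6.5)].
Sum ≈ 0.4569.

0.4569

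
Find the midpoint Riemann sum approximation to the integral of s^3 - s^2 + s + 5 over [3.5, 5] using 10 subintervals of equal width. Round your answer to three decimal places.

105.201

Δs = (5 − 3.5)/10 = 0.15.
Midpoints: 3.575, 3.725, 3.875, 4.025, 4.175, 4.325, 4.475, 4.625, 4.775, 4.925.
f(3.575) = 2655047/64000, f(3.725) = 2978309/64000, f(3.875) = 26647/512, f(4.025) = 3714041/64000, f(4.175) = 4129103/64000, f(4.325) = 4577357/64000, f(4.475) = 5060099/64000, f(4.625) = 44629/512, f(4.775) = 6134231/64000, f(4.925) = 6728213/64000.
Sum = Δs · [f(3.575) + f(3.725) + f(3.875) + ...].
Sum ≈ 105.201.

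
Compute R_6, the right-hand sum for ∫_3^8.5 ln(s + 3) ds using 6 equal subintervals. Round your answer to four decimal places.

Δs = (8.5 − 3)/6 = 11/12.
Right endpoints: 47/12, 29/6, 5.75, 20/3, 91/12, 8.5.
f(47/12) ≈ 1.9339, f(29/6) ≈ 2.0584, f(5.75) ≈ 2.1691, f(20/3) ≈ 2.2687, f(91/12) ≈ 2.3593, f(8.5) ≈ 2.4423.
Sum = Δs · [f(47/12) + f(29/6) + f(5.75) + ...].
Sum ≈ 12.1290.

12.1290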